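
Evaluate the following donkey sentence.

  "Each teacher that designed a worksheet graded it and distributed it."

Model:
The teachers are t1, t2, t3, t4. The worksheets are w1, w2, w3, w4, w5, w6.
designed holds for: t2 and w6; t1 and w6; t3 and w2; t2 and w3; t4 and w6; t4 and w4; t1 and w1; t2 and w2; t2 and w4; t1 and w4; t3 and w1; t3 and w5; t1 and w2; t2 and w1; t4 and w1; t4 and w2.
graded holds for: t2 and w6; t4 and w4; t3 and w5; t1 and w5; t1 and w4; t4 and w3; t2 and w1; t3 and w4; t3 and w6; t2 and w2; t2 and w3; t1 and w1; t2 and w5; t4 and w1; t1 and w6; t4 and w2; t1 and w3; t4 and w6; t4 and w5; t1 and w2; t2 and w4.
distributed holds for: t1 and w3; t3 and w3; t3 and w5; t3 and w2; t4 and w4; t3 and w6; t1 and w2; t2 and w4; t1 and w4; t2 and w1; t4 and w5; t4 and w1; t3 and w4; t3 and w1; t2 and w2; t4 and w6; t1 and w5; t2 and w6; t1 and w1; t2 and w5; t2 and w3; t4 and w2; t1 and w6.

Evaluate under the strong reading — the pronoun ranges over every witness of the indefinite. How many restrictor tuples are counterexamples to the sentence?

"it" takes "a worksheet" as antecedent — a donkey pronoun bound across the clause boundary.
Strong reading: for every (t,w) with designed(t,w), graded(t,w) ∧ distributed(t,w).
Restrictor pairs: (t1,w1) ✓  (t1,w2) ✓  (t1,w4) ✓  (t1,w6) ✓  (t2,w1) ✓  (t2,w2) ✓  (t2,w3) ✓  (t2,w4) ✓  (t2,w6) ✓  (t3,w1) ✗  (t3,w2) ✗  (t3,w5) ✓  (t4,w1) ✓  (t4,w2) ✓  (t4,w4) ✓  (t4,w6) ✓
Counterexamples (restrictor pairs failing the scope): 2.

2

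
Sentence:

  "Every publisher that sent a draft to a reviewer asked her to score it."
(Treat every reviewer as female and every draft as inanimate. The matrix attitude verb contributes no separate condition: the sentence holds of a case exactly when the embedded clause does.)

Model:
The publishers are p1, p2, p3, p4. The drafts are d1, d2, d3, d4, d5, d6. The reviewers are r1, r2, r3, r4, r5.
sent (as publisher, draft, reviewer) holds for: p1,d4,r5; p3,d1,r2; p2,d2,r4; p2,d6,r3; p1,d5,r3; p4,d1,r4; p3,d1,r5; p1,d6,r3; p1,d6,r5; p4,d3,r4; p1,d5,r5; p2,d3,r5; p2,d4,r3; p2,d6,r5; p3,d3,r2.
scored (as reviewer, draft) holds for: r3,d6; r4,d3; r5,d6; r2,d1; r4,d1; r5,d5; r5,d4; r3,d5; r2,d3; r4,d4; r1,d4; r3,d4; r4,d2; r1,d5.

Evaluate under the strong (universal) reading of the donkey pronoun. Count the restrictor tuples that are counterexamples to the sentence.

"her" takes "a reviewer" as antecedent and "it" takes "a draft"; both are donkey pronouns co-varying with the restrictor.
Strong reading: for every (p,d,r) with sent(p,d,r), scored(r,d).
Restrictor triples: (p1,d4,r5)→scored(r5,d4) ✓  (p1,d5,r3)→scored(r3,d5) ✓  (p1,d5,r5)→scored(r5,d5) ✓  (p1,d6,r3)→scored(r3,d6) ✓  (p1,d6,r5)→scored(r5,d6) ✓  (p2,d2,r4)→scored(r4,d2) ✓  (p2,d3,r5)→scored(r5,d3) ✗  (p2,d4,r3)→scored(r3,d4) ✓  (p2,d6,r3)→scored(r3,d6) ✓  (p2,d6,r5)→scored(r5,d6) ✓  (p3,d1,r2)→scored(r2,d1) ✓  (p3,d1,r5)→scored(r5,d1) ✗  (p3,d3,r2)→scored(r2,d3) ✓  (p4,d1,r4)→scored(r4,d1) ✓  (p4,d3,r4)→scored(r4,d3) ✓
Counterexamples (restrictor triples failing the scope): 2.

2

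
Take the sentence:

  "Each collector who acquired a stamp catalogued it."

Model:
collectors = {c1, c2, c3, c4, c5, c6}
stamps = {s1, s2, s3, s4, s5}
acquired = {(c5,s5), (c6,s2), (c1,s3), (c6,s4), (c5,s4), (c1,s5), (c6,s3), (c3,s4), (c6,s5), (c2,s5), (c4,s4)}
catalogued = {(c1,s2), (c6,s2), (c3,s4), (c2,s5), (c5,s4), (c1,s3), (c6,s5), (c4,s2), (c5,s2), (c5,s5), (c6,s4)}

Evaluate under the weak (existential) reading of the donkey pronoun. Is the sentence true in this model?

"it" takes "a stamp" as antecedent — a donkey pronoun bound across the clause boundary.
Weak reading: every collector c with some acquired-stamp has at least one acquired-stamp s such that catalogued(c,s).
Per collector: c1:✓  c2:✓  c3:✓  c4:✗  c5:✓  c6:✓
c4 has no witness among its acquired-stamps.

False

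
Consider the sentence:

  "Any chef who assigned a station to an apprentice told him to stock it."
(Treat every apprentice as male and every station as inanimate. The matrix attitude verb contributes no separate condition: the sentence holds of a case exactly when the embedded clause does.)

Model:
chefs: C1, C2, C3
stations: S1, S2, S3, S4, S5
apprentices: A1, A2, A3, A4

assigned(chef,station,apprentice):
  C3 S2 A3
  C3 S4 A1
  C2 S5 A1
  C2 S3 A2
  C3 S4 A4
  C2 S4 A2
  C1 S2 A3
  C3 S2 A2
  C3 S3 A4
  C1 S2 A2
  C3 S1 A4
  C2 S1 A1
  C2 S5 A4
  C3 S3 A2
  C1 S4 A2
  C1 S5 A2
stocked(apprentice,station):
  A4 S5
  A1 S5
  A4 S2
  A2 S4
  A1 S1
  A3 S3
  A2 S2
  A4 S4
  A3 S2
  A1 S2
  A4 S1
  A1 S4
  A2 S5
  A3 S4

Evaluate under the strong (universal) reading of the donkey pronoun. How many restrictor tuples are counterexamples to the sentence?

3

"him" takes "an apprentice" as antecedent and "it" takes "a station"; both are donkey pronouns co-varying with the restrictor.
Strong reading: for every (c,s,a) with assigned(c,s,a), stocked(a,s).
Restrictor triples: (C1,S2,A2)→stocked(A2,S2) ✓  (C1,S2,A3)→stocked(A3,S2) ✓  (C1,S4,A2)→stocked(A2,S4) ✓  (C1,S5,A2)→stocked(A2,S5) ✓  (C2,S1,A1)→stocked(A1,S1) ✓  (C2,S3,A2)→stocked(A2,S3) ✗  (C2,S4,A2)→stocked(A2,S4) ✓  (C2,S5,A1)→stocked(A1,S5) ✓  (C2,S5,A4)→stocked(A4,S5) ✓  (C3,S1,A4)→stocked(A4,S1) ✓  (C3,S2,A2)→stocked(A2,S2) ✓  (C3,S2,A3)→stocked(A3,S2) ✓  (C3,S3,A2)→stocked(A2,S3) ✗  (C3,S3,A4)→stocked(A4,S3) ✗  (C3,S4,A1)→stocked(A1,S4) ✓  (C3,S4,A4)→stocked(A4,S4) ✓
Counterexamples (restrictor triples failing the scope): 3.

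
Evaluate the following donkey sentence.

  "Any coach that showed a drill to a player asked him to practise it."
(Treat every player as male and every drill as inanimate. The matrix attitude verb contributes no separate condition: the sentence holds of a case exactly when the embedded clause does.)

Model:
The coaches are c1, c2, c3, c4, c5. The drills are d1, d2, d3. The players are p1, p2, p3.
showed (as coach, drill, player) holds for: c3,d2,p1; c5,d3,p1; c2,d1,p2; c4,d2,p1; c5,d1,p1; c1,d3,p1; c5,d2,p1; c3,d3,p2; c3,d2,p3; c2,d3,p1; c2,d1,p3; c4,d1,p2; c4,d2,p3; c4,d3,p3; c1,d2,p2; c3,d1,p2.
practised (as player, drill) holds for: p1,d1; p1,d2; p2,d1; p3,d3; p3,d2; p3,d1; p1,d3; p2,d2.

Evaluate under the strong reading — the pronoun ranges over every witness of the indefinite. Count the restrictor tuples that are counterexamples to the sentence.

"him" takes "a player" as antecedent and "it" takes "a drill"; both are donkey pronouns co-varying with the restrictor.
Strong reading: for every (c,d,p) with showed(c,d,p), practised(p,d).
Restrictor triples: (c1,d2,p2)→practised(p2,d2) ✓  (c1,d3,p1)→practised(p1,d3) ✓  (c2,d1,p2)→practised(p2,d1) ✓  (c2,d1,p3)→practised(p3,d1) ✓  (c2,d3,p1)→practised(p1,d3) ✓  (c3,d1,p2)→practised(p2,d1) ✓  (c3,d2,p1)→practised(p1,d2) ✓  (c3,d2,p3)→practised(p3,d2) ✓  (c3,d3,p2)→practised(p2,d3) ✗  (c4,d1,p2)→practised(p2,d1) ✓  (c4,d2,p1)→practised(p1,d2) ✓  (c4,d2,p3)→practised(p3,d2) ✓  (c4,d3,p3)→practised(p3,d3) ✓  (c5,d1,p1)→practised(p1,d1) ✓  (c5,d2,p1)→practised(p1,d2) ✓  (c5,d3,p1)→practised(p1,d3) ✓
Counterexamples (restrictor triples failing the scope): 1.

1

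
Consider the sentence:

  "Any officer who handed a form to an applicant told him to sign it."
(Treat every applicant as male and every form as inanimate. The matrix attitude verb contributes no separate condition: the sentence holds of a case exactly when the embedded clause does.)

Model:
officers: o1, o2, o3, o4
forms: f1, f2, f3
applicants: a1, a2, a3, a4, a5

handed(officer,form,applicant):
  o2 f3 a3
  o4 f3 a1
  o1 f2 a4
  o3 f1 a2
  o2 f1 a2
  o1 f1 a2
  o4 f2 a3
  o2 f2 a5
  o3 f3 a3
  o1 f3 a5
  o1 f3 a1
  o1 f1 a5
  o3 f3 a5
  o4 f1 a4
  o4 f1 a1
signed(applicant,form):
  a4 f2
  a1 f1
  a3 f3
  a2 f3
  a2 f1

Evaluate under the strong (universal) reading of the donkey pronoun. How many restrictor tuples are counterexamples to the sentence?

8

"him" takes "an applicant" as antecedent and "it" takes "a form"; both are donkey pronouns co-varying with the restrictor.
Strong reading: for every (o,f,a) with handed(o,f,a), signed(a,f).
Restrictor triples: (o1,f1,a2)→signed(a2,f1) ✓  (o1,f1,a5)→signed(a5,f1) ✗  (o1,f2,a4)→signed(a4,f2) ✓  (o1,f3,a1)→signed(a1,f3) ✗  (o1,f3,a5)→signed(a5,f3) ✗  (o2,f1,a2)→signed(a2,f1) ✓  (o2,f2,a5)→signed(a5,f2) ✗  (o2,f3,a3)→signed(a3,f3) ✓  (o3,f1,a2)→signed(a2,f1) ✓  (o3,f3,a3)→signed(a3,f3) ✓  (o3,f3,a5)→signed(a5,f3) ✗  (o4,f1,a1)→signed(a1,f1) ✓  (o4,f1,a4)→signed(a4,f1) ✗  (o4,f2,a3)→signed(a3,f2) ✗  (o4,f3,a1)→signed(a1,f3) ✗
Counterexamples (restrictor triples failing the scope): 8.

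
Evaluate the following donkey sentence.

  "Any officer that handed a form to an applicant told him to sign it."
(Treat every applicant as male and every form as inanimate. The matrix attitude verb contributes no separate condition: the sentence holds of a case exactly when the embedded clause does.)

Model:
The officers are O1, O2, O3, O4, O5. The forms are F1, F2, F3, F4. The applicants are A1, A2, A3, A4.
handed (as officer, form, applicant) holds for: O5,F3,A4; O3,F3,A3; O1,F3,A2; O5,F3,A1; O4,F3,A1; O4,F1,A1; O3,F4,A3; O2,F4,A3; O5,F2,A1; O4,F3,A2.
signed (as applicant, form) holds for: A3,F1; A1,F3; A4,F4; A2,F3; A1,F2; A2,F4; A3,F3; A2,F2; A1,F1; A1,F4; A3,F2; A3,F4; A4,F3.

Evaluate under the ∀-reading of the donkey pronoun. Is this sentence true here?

"him" takes "an applicant" as antecedent and "it" takes "a form"; both are donkey pronouns co-varying with the restrictor.
Strong reading: for every (o,f,a) with handed(o,f,a), signed(a,f).
Restrictor triples: (O1,F3,A2)→signed(A2,F3) ✓  (O2,F4,A3)→signed(A3,F4) ✓  (O3,F3,A3)→signed(A3,F3) ✓  (O3,F4,A3)→signed(A3,F4) ✓  (O4,F1,A1)→signed(A1,F1) ✓  (O4,F3,A1)→signed(A1,F3) ✓  (O4,F3,A2)→signed(A2,F3) ✓  (O5,F2,A1)→signed(A1,F2) ✓  (O5,F3,A1)→signed(A1,F3) ✓  (O5,F3,A4)→signed(A4,F3) ✓
Every restrictor triple satisfies the scope.

True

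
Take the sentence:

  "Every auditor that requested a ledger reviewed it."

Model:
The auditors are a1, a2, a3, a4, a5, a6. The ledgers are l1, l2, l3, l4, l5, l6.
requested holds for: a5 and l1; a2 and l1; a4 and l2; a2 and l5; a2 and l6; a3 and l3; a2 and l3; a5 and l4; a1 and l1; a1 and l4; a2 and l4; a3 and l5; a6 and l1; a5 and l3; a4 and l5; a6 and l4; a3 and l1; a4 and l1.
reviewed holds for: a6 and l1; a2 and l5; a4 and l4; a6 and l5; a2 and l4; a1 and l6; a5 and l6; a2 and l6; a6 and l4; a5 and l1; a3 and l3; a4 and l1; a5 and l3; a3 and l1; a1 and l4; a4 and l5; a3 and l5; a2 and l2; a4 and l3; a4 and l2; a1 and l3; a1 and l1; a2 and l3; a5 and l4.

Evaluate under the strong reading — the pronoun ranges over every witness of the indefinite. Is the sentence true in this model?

"it" takes "a ledger" as antecedent — a donkey pronoun bound across the clause boundary.
Strong reading: for every (a,l) with requested(a,l), reviewed(a,l).
Restrictor pairs: (a1,l1) ✓  (a1,l4) ✓  (a2,l1) ✗  (a2,l3) ✓  (a2,l4) ✓  (a2,l5) ✓  (a2,l6) ✓  (a3,l1) ✓  (a3,l3) ✓  (a3,l5) ✓  (a4,l1) ✓  (a4,l2) ✓  (a4,l5) ✓  (a5,l1) ✓  (a5,l3) ✓  (a5,l4) ✓  (a6,l1) ✓  (a6,l4) ✓
Counterexample: (a2,l1) is in requested but fails the scope.

False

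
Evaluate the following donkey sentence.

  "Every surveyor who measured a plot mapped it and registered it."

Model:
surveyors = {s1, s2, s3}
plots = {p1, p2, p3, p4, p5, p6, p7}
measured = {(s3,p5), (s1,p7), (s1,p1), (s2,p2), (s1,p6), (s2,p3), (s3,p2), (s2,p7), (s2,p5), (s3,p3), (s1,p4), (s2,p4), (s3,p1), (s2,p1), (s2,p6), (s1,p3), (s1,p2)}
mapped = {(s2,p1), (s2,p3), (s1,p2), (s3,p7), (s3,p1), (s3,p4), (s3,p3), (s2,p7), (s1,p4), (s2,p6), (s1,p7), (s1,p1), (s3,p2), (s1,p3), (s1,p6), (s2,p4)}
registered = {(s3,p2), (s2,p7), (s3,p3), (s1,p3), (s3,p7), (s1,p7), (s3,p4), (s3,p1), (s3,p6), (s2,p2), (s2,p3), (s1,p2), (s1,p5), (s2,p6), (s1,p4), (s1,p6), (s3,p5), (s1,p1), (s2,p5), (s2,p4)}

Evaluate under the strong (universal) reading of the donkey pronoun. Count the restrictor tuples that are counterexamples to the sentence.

4

"it" takes "a plot" as antecedent — a donkey pronoun bound across the clause boundary.
Strong reading: for every (s,p) with measured(s,p), mapped(s,p) ∧ registered(s,p).
Restrictor pairs: (s1,p1) ✓  (s1,p2) ✓  (s1,p3) ✓  (s1,p4) ✓  (s1,p6) ✓  (s1,p7) ✓  (s2,p1) ✗  (s2,p2) ✗  (s2,p3) ✓  (s2,p4) ✓  (s2,p5) ✗  (s2,p6) ✓  (s2,p7) ✓  (s3,p1) ✓  (s3,p2) ✓  (s3,p3) ✓  (s3,p5) ✗
Counterexamples (restrictor pairs failing the scope): 4.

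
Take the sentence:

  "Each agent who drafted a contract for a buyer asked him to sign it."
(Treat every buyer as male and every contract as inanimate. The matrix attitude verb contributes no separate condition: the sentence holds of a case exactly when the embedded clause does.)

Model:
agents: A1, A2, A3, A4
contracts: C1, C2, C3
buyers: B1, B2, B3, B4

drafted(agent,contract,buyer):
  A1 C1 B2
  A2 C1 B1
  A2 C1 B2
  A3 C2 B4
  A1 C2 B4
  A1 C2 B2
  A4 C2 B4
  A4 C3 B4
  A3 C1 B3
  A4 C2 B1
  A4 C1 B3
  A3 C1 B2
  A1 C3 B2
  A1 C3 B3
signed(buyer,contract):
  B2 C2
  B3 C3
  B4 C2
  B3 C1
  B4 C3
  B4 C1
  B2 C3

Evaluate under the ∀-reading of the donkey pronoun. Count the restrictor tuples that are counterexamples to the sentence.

5

"him" takes "a buyer" as antecedent and "it" takes "a contract"; both are donkey pronouns co-varying with the restrictor.
Strong reading: for every (a,c,b) with drafted(a,c,b), signed(b,c).
Restrictor triples: (A1,C1,B2)→signed(B2,C1) ✗  (A1,C2,B2)→signed(B2,C2) ✓  (A1,C2,B4)→signed(B4,C2) ✓  (A1,C3,B2)→signed(B2,C3) ✓  (A1,C3,B3)→signed(B3,C3) ✓  (A2,C1,B1)→signed(B1,C1) ✗  (A2,C1,B2)→signed(B2,C1) ✗  (A3,C1,B2)→signed(B2,C1) ✗  (A3,C1,B3)→signed(B3,C1) ✓  (A3,C2,B4)→signed(B4,C2) ✓  (A4,C1,B3)→signed(B3,C1) ✓  (A4,C2,B1)→signed(B1,C2) ✗  (A4,C2,B4)→signed(B4,C2) ✓  (A4,C3,B4)→signed(B4,C3) ✓
Counterexamples (restrictor triples failing the scope): 5.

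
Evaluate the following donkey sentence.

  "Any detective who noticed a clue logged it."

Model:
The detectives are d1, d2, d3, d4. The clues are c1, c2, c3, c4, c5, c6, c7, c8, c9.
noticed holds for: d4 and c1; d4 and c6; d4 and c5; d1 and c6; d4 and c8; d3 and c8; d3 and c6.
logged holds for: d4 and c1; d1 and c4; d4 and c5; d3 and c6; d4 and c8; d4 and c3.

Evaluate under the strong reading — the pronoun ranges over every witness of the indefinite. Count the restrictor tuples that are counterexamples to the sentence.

"it" takes "a clue" as antecedent — a donkey pronoun bound across the clause boundary.
Strong reading: for every (d,c) with noticed(d,c), logged(d,c).
Restrictor pairs: (d1,c6) ✗  (d3,c6) ✓  (d3,c8) ✗  (d4,c1) ✓  (d4,c5) ✓  (d4,c6) ✗  (d4,c8) ✓
Counterexamples (restrictor pairs failing the scope): 3.

3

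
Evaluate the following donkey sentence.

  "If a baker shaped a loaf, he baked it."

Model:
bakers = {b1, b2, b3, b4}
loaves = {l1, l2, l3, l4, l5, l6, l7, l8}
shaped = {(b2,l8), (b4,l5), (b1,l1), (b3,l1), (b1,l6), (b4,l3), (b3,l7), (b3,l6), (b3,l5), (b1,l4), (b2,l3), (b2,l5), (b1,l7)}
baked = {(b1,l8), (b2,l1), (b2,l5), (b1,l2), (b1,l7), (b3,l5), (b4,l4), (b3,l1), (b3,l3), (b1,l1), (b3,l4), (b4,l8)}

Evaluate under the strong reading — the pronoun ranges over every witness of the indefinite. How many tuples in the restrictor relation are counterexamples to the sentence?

"it" takes "a loaf" as antecedent — a donkey pronoun bound across the clause boundary.
Strong reading: for every (b,l) with shaped(b,l), baked(b,l).
Restrictor pairs: (b1,l1) ✓  (b1,l4) ✗  (b1,l6) ✗  (b1,l7) ✓  (b2,l3) ✗  (b2,l5) ✓  (b2,l8) ✗  (b3,l1) ✓  (b3,l5) ✓  (b3,l6) ✗  (b3,l7) ✗  (b4,l3) ✗  (b4,l5) ✗
Counterexamples (restrictor pairs failing the scope): 8.

8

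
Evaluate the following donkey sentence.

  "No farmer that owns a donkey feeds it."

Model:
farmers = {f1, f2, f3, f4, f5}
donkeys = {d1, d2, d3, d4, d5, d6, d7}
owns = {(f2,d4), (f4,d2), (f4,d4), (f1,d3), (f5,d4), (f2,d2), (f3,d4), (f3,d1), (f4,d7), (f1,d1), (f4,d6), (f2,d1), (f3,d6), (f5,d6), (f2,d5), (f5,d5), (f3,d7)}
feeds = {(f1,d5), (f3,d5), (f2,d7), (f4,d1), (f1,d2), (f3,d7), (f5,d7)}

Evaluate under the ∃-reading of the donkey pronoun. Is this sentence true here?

"it" takes "a donkey" as antecedent — a donkey pronoun bound across the clause boundary.
Truth condition: for no (f,d) with owns(f,d) does feeds(f,d) hold.
Restrictor pairs — does the scope hold? (f1,d1):fails  (f1,d3):fails  (f2,d1):fails  (f2,d2):fails  (f2,d4):fails  (f2,d5):fails  (f3,d1):fails  (f3,d4):fails  (f3,d6):fails  (f3,d7):holds  (f4,d2):fails  (f4,d4):fails  (f4,d6):fails  (f4,d7):fails  (f5,d4):fails  (f5,d5):fails  (f5,d6):fails
Scope holds for 1 pair(s), so the sentence is false.

False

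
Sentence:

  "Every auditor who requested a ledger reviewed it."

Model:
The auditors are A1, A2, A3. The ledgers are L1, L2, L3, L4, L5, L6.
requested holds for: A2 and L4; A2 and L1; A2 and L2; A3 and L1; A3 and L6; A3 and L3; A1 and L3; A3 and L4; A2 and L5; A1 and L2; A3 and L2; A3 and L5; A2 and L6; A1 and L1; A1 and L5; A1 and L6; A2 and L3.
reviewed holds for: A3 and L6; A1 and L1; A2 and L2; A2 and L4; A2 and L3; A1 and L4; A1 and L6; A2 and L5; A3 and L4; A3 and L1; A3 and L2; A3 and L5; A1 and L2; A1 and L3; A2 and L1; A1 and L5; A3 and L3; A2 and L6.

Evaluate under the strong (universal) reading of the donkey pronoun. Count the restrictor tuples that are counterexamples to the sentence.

0

"it" takes "a ledger" as antecedent — a donkey pronoun bound across the clause boundary.
Strong reading: for every (a,l) with requested(a,l), reviewed(a,l).
Restrictor pairs: (A1,L1) ✓  (A1,L2) ✓  (A1,L3) ✓  (A1,L5) ✓  (A1,L6) ✓  (A2,L1) ✓  (A2,L2) ✓  (A2,L3) ✓  (A2,L4) ✓  (A2,L5) ✓  (A2,L6) ✓  (A3,L1) ✓  (A3,L2) ✓  (A3,L3) ✓  (A3,L4) ✓  (A3,L5) ✓  (A3,L6) ✓
Counterexamples (restrictor pairs failing the scope): 0.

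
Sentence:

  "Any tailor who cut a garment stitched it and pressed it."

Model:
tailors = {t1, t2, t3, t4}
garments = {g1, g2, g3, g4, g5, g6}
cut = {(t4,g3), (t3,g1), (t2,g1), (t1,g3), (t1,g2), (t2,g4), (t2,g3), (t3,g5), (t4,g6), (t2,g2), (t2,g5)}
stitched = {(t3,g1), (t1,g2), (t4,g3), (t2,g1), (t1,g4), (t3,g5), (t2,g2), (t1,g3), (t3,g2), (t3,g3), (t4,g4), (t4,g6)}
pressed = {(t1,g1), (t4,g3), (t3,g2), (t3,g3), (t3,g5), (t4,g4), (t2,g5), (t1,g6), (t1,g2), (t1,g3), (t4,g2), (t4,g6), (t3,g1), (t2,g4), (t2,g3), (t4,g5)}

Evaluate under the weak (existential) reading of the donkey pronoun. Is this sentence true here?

"it" takes "a garment" as antecedent — a donkey pronoun bound across the clause boundary.
Weak reading: every tailor t with some cut-garment has at least one cut-garment g such that stitched(t,g) ∧ pressed(t,g).
Per tailor: t1:✓  t2:✗  t3:✓  t4:✓
t2 has no witness among its cut-garments.

False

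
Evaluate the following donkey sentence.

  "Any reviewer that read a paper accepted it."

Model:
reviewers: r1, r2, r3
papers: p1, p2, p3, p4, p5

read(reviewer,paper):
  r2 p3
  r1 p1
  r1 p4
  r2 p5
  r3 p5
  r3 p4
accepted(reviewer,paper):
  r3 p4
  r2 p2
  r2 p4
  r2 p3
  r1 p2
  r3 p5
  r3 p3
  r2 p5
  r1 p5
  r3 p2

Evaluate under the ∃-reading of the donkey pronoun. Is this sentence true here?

False

"it" takes "a paper" as antecedent — a donkey pronoun bound across the clause boundary.
Weak reading: every reviewer r with some read-paper has at least one read-paper p such that accepted(r,p).
Per reviewer: r1:✗  r2:✓  r3:✓
r1 has no witness among its read-papers.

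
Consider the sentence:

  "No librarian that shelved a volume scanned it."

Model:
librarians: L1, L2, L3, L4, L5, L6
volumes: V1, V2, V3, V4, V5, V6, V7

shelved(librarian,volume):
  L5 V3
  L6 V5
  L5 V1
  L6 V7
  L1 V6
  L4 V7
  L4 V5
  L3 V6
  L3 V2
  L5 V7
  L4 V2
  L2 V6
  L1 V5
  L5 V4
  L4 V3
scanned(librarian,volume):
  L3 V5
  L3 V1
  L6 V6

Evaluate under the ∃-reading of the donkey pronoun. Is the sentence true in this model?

True

"it" takes "a volume" as antecedent — a donkey pronoun bound across the clause boundary.
Truth condition: for no (l,v) with shelved(l,v) does scanned(l,v) hold.
Restrictor pairs — does the scope hold? (L1,V5):fails  (L1,V6):fails  (L2,V6):fails  (L3,V2):fails  (L3,V6):fails  (L4,V2):fails  (L4,V3):fails  (L4,V5):fails  (L4,V7):fails  (L5,V1):fails  (L5,V3):fails  (L5,V4):fails  (L5,V7):fails  (L6,V5):fails  (L6,V7):fails
Scope holds for no restrictor pair, so the sentence is true.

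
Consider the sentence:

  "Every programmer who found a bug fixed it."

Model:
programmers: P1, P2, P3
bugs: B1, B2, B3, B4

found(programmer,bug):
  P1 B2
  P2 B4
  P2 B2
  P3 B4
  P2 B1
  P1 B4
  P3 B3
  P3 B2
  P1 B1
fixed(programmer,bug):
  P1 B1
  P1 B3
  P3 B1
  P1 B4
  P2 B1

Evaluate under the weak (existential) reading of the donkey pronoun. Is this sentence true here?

False

"it" takes "a bug" as antecedent — a donkey pronoun bound across the clause boundary.
Weak reading: every programmer p with some found-bug has at least one found-bug b such that fixed(p,b).
Per programmer: P1:✓  P2:✓  P3:✗
P3 has no witness among its found-bugs.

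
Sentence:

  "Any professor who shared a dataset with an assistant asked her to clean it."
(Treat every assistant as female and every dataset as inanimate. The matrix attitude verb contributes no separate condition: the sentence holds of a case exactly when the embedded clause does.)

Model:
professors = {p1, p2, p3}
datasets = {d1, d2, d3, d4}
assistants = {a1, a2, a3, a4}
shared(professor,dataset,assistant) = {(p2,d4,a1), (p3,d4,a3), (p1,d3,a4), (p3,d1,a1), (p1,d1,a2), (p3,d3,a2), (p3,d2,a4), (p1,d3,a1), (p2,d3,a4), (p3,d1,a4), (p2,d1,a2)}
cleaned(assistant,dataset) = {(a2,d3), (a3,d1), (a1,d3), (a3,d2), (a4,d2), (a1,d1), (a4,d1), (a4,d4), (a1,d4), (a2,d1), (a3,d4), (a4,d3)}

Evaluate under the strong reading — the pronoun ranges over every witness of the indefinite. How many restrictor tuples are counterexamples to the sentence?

"her" takes "an assistant" as antecedent and "it" takes "a dataset"; both are donkey pronouns co-varying with the restrictor.
Strong reading: for every (p,d,a) with shared(p,d,a), cleaned(a,d).
Restrictor triples: (p1,d1,a2)→cleaned(a2,d1) ✓  (p1,d3,a1)→cleaned(a1,d3) ✓  (p1,d3,a4)→cleaned(a4,d3) ✓  (p2,d1,a2)→cleaned(a2,d1) ✓  (p2,d3,a4)→cleaned(a4,d3) ✓  (p2,d4,a1)→cleaned(a1,d4) ✓  (p3,d1,a1)→cleaned(a1,d1) ✓  (p3,d1,a4)→cleaned(a4,d1) ✓  (p3,d2,a4)→cleaned(a4,d2) ✓  (p3,d3,a2)→cleaned(a2,d3) ✓  (p3,d4,a3)→cleaned(a3,d4) ✓
Counterexamples (restrictor triples failing the scope): 0.

0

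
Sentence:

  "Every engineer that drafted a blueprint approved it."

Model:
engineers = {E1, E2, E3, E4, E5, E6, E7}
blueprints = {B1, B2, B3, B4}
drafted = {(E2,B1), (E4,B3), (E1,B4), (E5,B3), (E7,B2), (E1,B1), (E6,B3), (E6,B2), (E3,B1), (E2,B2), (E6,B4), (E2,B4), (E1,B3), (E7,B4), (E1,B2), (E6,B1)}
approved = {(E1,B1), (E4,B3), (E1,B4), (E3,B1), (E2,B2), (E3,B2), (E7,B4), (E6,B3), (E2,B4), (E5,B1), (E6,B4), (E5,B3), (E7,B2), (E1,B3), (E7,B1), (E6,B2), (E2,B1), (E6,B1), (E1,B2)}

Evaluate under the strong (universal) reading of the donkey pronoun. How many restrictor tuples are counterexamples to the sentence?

"it" takes "a blueprint" as antecedent — a donkey pronoun bound across the clause boundary.
Strong reading: for every (e,b) with drafted(e,b), approved(e,b).
Restrictor pairs: (E1,B1) ✓  (E1,B2) ✓  (E1,B3) ✓  (E1,B4) ✓  (E2,B1) ✓  (E2,B2) ✓  (E2,B4) ✓  (E3,B1) ✓  (E4,B3) ✓  (E5,B3) ✓  (E6,B1) ✓  (E6,B2) ✓  (E6,B3) ✓  (E6,B4) ✓  (E7,B2) ✓  (E7,B4) ✓
Counterexamples (restrictor pairs failing the scope): 0.

0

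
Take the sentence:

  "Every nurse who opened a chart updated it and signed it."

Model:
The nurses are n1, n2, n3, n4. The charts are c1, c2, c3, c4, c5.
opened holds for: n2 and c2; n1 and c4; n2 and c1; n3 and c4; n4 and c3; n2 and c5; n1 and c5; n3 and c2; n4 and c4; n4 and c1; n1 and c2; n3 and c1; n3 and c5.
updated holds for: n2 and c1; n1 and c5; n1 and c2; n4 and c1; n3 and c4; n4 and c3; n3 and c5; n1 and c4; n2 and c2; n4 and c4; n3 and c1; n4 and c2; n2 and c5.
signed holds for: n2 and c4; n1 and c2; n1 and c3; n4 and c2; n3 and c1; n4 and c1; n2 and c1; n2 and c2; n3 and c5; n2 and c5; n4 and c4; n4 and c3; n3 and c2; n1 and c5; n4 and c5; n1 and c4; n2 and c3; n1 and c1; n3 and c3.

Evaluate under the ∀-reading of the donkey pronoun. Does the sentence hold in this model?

"it" takes "a chart" as antecedent — a donkey pronoun bound across the clause boundary.
Strong reading: for every (n,c) with opened(n,c), updated(n,c) ∧ signed(n,c).
Restrictor pairs: (n1,c2) ✓  (n1,c4) ✓  (n1,c5) ✓  (n2,c1) ✓  (n2,c2) ✓  (n2,c5) ✓  (n3,c1) ✓  (n3,c2) ✗  (n3,c4) ✗  (n3,c5) ✓  (n4,c1) ✓  (n4,c3) ✓  (n4,c4) ✓
Counterexample: (n3,c2) is in opened but fails the scope.

False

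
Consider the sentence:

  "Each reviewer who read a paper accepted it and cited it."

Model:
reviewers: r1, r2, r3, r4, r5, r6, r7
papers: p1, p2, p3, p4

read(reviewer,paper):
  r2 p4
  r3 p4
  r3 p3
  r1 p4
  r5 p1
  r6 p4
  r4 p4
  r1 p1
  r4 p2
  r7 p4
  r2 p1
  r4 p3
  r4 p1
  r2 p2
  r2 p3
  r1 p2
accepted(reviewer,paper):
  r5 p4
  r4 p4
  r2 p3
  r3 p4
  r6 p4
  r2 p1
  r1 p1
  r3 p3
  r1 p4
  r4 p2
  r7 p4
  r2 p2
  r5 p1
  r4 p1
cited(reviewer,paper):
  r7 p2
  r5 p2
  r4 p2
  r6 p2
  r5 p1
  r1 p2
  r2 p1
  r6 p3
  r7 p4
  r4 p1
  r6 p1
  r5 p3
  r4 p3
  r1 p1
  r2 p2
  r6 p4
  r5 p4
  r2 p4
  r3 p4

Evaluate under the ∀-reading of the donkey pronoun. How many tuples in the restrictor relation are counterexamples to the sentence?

7

"it" takes "a paper" as antecedent — a donkey pronoun bound across the clause boundary.
Strong reading: for every (r,p) with read(r,p), accepted(r,p) ∧ cited(r,p).
Restrictor pairs: (r1,p1) ✓  (r1,p2) ✗  (r1,p4) ✗  (r2,p1) ✓  (r2,p2) ✓  (r2,p3) ✗  (r2,p4) ✗  (r3,p3) ✗  (r3,p4) ✓  (r4,p1) ✓  (r4,p2) ✓  (r4,p3) ✗  (r4,p4) ✗  (r5,p1) ✓  (r6,p4) ✓  (r7,p4) ✓
Counterexamples (restrictor pairs failing the scope): 7.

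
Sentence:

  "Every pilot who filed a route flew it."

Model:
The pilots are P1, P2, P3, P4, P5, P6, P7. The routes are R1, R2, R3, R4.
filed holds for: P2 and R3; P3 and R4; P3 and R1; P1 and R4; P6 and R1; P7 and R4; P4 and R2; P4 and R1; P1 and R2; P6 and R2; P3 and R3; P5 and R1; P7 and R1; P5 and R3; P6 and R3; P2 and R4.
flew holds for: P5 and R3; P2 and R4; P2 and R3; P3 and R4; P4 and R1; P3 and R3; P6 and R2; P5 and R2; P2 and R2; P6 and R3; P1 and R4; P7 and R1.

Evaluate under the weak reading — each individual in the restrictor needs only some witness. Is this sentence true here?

"it" takes "a route" as antecedent — a donkey pronoun bound across the clause boundary.
Weak reading: every pilot p with some filed-route has at least one filed-route r such that flew(p,r).
Per pilot: P1:✓  P2:✓  P3:✓  P4:✓  P5:✓  P6:✓  P7:✓
Every pilot in the restrictor has a witness.

True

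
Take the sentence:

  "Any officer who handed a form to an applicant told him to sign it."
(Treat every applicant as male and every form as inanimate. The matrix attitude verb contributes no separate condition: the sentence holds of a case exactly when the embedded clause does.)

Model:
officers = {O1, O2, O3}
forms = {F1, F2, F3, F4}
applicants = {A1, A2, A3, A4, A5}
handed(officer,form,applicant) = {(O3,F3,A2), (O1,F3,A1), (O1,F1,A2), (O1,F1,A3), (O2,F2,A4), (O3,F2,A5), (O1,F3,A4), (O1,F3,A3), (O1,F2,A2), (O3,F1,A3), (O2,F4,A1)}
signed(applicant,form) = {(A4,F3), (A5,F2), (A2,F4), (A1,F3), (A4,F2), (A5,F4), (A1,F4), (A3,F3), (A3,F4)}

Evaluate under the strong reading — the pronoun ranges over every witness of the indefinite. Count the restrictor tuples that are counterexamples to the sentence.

5

"him" takes "an applicant" as antecedent and "it" takes "a form"; both are donkey pronouns co-varying with the restrictor.
Strong reading: for every (o,f,a) with handed(o,f,a), signed(a,f).
Restrictor triples: (O1,F1,A2)→signed(A2,F1) ✗  (O1,F1,A3)→signed(A3,F1) ✗  (O1,F2,A2)→signed(A2,F2) ✗  (O1,F3,A1)→signed(A1,F3) ✓  (O1,F3,A3)→signed(A3,F3) ✓  (O1,F3,A4)→signed(A4,F3) ✓  (O2,F2,A4)→signed(A4,F2) ✓  (O2,F4,A1)→signed(A1,F4) ✓  (O3,F1,A3)→signed(A3,F1) ✗  (O3,F2,A5)→signed(A5,F2) ✓  (O3,F3,A2)→signed(A2,F3) ✗
Counterexamples (restrictor triples failing the scope): 5.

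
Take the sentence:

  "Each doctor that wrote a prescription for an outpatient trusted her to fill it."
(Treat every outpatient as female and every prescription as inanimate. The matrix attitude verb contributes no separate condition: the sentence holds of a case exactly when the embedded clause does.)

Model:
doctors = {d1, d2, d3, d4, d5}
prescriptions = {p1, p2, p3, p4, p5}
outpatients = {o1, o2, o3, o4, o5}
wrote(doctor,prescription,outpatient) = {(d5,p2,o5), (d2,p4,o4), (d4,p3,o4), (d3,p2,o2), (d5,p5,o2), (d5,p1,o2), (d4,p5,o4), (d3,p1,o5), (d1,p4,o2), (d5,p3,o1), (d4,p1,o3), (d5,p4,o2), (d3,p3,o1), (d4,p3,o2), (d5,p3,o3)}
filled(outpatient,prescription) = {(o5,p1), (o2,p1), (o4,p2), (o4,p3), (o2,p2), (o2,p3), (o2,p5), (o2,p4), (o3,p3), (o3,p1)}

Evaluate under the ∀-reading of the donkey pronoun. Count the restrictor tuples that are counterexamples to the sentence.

5

"her" takes "an outpatient" as antecedent and "it" takes "a prescription"; both are donkey pronouns co-varying with the restrictor.
Strong reading: for every (d,p,o) with wrote(d,p,o), filled(o,p).
Restrictor triples: (d1,p4,o2)→filled(o2,p4) ✓  (d2,p4,o4)→filled(o4,p4) ✗  (d3,p1,o5)→filled(o5,p1) ✓  (d3,p2,o2)→filled(o2,p2) ✓  (d3,p3,o1)→filled(o1,p3) ✗  (d4,p1,o3)→filled(o3,p1) ✓  (d4,p3,o2)→filled(o2,p3) ✓  (d4,p3,o4)→filled(o4,p3) ✓  (d4,p5,o4)→filled(o4,p5) ✗  (d5,p1,o2)→filled(o2,p1) ✓  (d5,p2,o5)→filled(o5,p2) ✗  (d5,p3,o1)→filled(o1,p3) ✗  (d5,p3,o3)→filled(o3,p3) ✓  (d5,p4,o2)→filled(o2,p4) ✓  (d5,p5,o2)→filled(o2,p5) ✓
Counterexamples (restrictor triples failing the scope): 5.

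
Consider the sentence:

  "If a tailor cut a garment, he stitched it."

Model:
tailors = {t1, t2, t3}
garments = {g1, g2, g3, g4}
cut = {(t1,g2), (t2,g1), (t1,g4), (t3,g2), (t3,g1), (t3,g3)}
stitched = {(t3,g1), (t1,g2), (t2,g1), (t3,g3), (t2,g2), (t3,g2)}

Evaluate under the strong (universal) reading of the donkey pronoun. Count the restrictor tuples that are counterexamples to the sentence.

1

"it" takes "a garment" as antecedent — a donkey pronoun bound across the clause boundary.
Strong reading: for every (t,g) with cut(t,g), stitched(t,g).
Restrictor pairs: (t1,g2) ✓  (t1,g4) ✗  (t2,g1) ✓  (t3,g1) ✓  (t3,g2) ✓  (t3,g3) ✓
Counterexamples (restrictor pairs failing the scope): 1.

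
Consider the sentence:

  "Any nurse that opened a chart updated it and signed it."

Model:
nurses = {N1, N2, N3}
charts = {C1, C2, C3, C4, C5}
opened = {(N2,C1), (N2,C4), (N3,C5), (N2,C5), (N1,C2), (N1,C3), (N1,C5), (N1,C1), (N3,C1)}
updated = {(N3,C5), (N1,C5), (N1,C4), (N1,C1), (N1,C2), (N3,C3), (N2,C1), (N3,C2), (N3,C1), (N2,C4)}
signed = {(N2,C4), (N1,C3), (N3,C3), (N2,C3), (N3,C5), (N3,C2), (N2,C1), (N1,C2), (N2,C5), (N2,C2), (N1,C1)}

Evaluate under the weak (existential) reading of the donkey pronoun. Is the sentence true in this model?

"it" takes "a chart" as antecedent — a donkey pronoun bound across the clause boundary.
Weak reading: every nurse n with some opened-chart has at least one opened-chart c such that updated(n,c) ∧ signed(n,c).
Per nurse: N1:✓  N2:✓  N3:✓
Every nurse in the restrictor has a witness.

True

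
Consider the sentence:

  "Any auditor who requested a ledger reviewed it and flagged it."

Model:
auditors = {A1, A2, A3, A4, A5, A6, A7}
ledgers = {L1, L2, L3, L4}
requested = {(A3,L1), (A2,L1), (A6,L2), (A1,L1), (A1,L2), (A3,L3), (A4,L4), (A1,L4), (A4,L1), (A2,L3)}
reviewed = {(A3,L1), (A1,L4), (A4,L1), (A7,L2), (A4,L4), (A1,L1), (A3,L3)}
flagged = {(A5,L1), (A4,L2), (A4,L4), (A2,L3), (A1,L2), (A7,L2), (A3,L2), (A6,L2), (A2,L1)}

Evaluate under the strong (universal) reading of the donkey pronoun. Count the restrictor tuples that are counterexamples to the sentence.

9

"it" takes "a ledger" as antecedent — a donkey pronoun bound across the clause boundary.
Strong reading: for every (a,l) with requested(a,l), reviewed(a,l) ∧ flagged(a,l).
Restrictor pairs: (A1,L1) ✗  (A1,L2) ✗  (A1,L4) ✗  (A2,L1) ✗  (A2,L3) ✗  (A3,L1) ✗  (A3,L3) ✗  (A4,L1) ✗  (A4,L4) ✓  (A6,L2) ✗
Counterexamples (restrictor pairs failing the scope): 9.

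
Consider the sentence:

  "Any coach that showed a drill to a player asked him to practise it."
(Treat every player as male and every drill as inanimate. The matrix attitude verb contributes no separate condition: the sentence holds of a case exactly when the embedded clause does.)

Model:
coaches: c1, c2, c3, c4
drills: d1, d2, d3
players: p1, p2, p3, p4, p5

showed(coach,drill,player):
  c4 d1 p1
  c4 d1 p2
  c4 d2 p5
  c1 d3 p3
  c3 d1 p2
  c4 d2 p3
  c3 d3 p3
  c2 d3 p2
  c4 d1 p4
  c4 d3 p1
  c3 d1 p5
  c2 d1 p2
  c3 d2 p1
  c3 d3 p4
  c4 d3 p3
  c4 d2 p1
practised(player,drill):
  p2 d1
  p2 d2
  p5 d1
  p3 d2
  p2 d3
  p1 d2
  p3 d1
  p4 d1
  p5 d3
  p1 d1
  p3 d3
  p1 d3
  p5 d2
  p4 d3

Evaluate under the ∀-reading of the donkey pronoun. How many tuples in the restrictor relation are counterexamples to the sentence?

"him" takes "a player" as antecedent and "it" takes "a drill"; both are donkey pronouns co-varying with the restrictor.
Strong reading: for every (c,d,p) with showed(c,d,p), practised(p,d).
Restrictor triples: (c1,d3,p3)→practised(p3,d3) ✓  (c2,d1,p2)→practised(p2,d1) ✓  (c2,d3,p2)→practised(p2,d3) ✓  (c3,d1,p2)→practised(p2,d1) ✓  (c3,d1,p5)→practised(p5,d1) ✓  (c3,d2,p1)→practised(p1,d2) ✓  (c3,d3,p3)→practised(p3,d3) ✓  (c3,d3,p4)→practised(p4,d3) ✓  (c4,d1,p1)→practised(p1,d1) ✓  (c4,d1,p2)→practised(p2,d1) ✓  (c4,d1,p4)→practised(p4,d1) ✓  (c4,d2,p1)→practised(p1,d2) ✓  (c4,d2,p3)→practised(p3,d2) ✓  (c4,d2,p5)→practised(p5,d2) ✓  (c4,d3,p1)→practised(p1,d3) ✓  (c4,d3,p3)→practised(p3,d3) ✓
Counterexamples (restrictor triples failing the scope): 0.

0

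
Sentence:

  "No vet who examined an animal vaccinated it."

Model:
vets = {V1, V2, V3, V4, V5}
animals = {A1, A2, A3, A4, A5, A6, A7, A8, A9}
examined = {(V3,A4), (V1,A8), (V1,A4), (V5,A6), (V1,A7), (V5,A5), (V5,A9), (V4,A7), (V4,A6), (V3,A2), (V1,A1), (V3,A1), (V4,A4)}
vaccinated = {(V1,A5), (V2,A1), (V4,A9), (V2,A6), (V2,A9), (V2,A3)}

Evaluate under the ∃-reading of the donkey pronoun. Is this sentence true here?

"it" takes "an animal" as antecedent — a donkey pronoun bound across the clause boundary.
Truth condition: for no (v,a) with examined(v,a) does vaccinated(v,a) hold.
Restrictor pairs — does the scope hold? (V1,A1):fails  (V1,A4):fails  (V1,A7):fails  (V1,A8):fails  (V3,A1):fails  (V3,A2):fails  (V3,A4):fails  (V4,A4):fails  (V4,A6):fails  (V4,A7):fails  (V5,A5):fails  (V5,A6):fails  (V5,A9):fails
Scope holds for no restrictor pair, so the sentence is true.

True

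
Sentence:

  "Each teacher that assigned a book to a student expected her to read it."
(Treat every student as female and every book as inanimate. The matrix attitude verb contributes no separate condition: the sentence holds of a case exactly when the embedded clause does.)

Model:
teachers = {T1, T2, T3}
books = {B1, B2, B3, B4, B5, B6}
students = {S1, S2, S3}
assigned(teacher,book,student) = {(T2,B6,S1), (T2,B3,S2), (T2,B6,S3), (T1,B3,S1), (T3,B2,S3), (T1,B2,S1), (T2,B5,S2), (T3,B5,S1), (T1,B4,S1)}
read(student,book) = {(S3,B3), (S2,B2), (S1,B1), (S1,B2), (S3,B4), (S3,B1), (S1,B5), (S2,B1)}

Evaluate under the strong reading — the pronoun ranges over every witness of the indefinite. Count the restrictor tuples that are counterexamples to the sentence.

7

"her" takes "a student" as antecedent and "it" takes "a book"; both are donkey pronouns co-varying with the restrictor.
Strong reading: for every (t,b,s) with assigned(t,b,s), read(s,b).
Restrictor triples: (T1,B2,S1)→read(S1,B2) ✓  (T1,B3,S1)→read(S1,B3) ✗  (T1,B4,S1)→read(S1,B4) ✗  (T2,B3,S2)→read(S2,B3) ✗  (T2,B5,S2)→read(S2,B5) ✗  (T2,B6,S1)→read(S1,B6) ✗  (T2,B6,S3)→read(S3,B6) ✗  (T3,B2,S3)→read(S3,B2) ✗  (T3,B5,S1)→read(S1,B5) ✓
Counterexamples (restrictor triples failing the scope): 7.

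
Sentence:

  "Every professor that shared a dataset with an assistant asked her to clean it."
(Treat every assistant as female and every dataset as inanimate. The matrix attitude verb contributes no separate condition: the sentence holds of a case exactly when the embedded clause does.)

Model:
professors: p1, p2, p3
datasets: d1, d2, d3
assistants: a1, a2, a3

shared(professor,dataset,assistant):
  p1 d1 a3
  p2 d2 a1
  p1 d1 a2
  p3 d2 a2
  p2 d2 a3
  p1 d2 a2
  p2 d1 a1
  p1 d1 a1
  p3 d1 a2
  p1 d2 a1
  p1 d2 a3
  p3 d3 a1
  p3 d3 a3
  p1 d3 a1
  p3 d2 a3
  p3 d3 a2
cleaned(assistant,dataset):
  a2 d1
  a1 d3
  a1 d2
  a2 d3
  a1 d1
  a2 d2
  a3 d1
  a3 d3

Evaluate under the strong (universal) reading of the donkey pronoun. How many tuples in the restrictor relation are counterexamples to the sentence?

3

"her" takes "an assistant" as antecedent and "it" takes "a dataset"; both are donkey pronouns co-varying with the restrictor.
Strong reading: for every (p,d,a) with shared(p,d,a), cleaned(a,d).
Restrictor triples: (p1,d1,a1)→cleaned(a1,d1) ✓  (p1,d1,a2)→cleaned(a2,d1) ✓  (p1,d1,a3)→cleaned(a3,d1) ✓  (p1,d2,a1)→cleaned(a1,d2) ✓  (p1,d2,a2)→cleaned(a2,d2) ✓  (p1,d2,a3)→cleaned(a3,d2) ✗  (p1,d3,a1)→cleaned(a1,d3) ✓  (p2,d1,a1)→cleaned(a1,d1) ✓  (p2,d2,a1)→cleaned(a1,d2) ✓  (p2,d2,a3)→cleaned(a3,d2) ✗  (p3,d1,a2)→cleaned(a2,d1) ✓  (p3,d2,a2)→cleaned(a2,d2) ✓  (p3,d2,a3)→cleaned(a3,d2) ✗  (p3,d3,a1)→cleaned(a1,d3) ✓  (p3,d3,a2)→cleaned(a2,d3) ✓  (p3,d3,a3)→cleaned(a3,d3) ✓
Counterexamples (restrictor triples failing the scope): 3.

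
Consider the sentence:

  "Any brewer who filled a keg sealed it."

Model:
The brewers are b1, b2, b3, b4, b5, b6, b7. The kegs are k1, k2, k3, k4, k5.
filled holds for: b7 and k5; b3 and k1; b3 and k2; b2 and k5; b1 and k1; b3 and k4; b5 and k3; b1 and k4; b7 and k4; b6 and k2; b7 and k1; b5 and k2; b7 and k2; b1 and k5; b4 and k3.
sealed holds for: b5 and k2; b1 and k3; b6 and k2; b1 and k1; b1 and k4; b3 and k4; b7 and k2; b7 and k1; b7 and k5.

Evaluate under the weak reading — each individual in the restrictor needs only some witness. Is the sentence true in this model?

False

"it" takes "a keg" as antecedent — a donkey pronoun bound across the clause boundary.
Weak reading: every brewer b with some filled-keg has at least one filled-keg k such that sealed(b,k).
Per brewer: b1:✓  b2:✗  b3:✓  b4:✗  b5:✓  b6:✓  b7:✓
b2 has no witness among its filled-kegs.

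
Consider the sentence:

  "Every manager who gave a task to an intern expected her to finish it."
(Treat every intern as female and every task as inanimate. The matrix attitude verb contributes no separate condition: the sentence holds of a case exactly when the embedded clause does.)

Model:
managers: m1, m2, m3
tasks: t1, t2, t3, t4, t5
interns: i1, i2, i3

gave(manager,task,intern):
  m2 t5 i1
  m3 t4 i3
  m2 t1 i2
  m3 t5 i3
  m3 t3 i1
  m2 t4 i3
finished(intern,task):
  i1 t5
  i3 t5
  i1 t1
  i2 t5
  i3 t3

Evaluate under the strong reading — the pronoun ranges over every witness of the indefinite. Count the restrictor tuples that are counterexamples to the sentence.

"her" takes "an intern" as antecedent and "it" takes "a task"; both are donkey pronouns co-varying with the restrictor.
Strong reading: for every (m,t,i) with gave(m,t,i), finished(i,t).
Restrictor triples: (m2,t1,i2)→finished(i2,t1) ✗  (m2,t4,i3)→finished(i3,t4) ✗  (m2,t5,i1)→finished(i1,t5) ✓  (m3,t3,i1)→finished(i1,t3) ✗  (m3,t4,i3)→finished(i3,t4) ✗  (m3,t5,i3)→finished(i3,t5) ✓
Counterexamples (restrictor triples failing the scope): 4.

4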